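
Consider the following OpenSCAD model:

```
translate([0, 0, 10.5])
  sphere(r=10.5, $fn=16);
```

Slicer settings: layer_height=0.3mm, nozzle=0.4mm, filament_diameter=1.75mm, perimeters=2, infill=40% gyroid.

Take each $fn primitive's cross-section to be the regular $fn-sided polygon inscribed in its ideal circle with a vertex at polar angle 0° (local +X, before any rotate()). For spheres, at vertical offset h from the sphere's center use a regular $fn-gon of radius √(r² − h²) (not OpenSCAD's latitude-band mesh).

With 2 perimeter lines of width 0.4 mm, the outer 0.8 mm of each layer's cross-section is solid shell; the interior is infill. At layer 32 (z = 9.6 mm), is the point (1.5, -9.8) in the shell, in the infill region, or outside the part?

shell

At z = 9.6 mm: the r=10.5 sphere contributes a regular 16-gon of circumradius √(10.5²−0.9²) = 10.461. Overall, the cross-section is a single solid region. The nearest boundary edge runs (-0.00, -10.46)→(4.00, -9.67); distance from the point to it = 0.36 mm. The point is inside the cross-section, 0.36 mm from the nearest boundary — within the 0.8 mm shell band (2 × 0.4).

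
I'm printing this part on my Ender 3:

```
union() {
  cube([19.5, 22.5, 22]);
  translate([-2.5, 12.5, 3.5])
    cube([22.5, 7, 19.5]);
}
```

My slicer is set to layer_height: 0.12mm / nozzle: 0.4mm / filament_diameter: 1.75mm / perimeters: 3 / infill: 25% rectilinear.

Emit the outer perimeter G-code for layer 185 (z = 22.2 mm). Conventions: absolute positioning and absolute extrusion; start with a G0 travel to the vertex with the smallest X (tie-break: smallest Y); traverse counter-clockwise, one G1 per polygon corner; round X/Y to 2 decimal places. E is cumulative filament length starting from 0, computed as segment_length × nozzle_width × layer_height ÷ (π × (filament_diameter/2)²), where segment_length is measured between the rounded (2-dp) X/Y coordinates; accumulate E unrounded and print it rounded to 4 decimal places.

G0 X-2.50 Y12.50 Z22.20
G1 X20.00 Y12.50 E0.4490
G1 X20.00 Y19.50 E0.5887
G1 X-2.50 Y19.50 E1.0377
G1 X-2.50 Y12.50 E1.1774

At z = 22.2 mm: the cube is not intersected at this z (z outside [0, 22]); the cube at (-2.5, 12.5) is present — its section is the full 22.5×7 rectangle; Merging all regions: only the 22.5×7 cube at (-2.5, 12.5) is present, so the union is just that shape — 1 connected region. The outline is a single polygon with 4 vertices. Extrusion per mm of travel: 0.4 × 0.12 / (π × 0.875²) = 0.019956. Accumulating E over each segment gives final E = 1.1774.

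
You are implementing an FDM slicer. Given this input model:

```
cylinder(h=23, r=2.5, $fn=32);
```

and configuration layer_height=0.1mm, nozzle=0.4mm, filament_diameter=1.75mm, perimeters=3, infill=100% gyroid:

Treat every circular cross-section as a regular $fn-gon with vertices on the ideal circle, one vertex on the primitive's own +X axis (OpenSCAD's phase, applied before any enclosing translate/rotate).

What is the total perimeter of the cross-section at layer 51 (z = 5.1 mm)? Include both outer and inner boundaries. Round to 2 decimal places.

At z = 5.1 mm: the r=2.5 cylinder contributes a regular 32-gon of circumradius 2.5 (perimeter = 2·32·2.500·sin(180°/32) = 15.68 mm). Overall, the cross-section is a single solid region. Total boundary length (outer) = 15.68 mm.

15.68 mm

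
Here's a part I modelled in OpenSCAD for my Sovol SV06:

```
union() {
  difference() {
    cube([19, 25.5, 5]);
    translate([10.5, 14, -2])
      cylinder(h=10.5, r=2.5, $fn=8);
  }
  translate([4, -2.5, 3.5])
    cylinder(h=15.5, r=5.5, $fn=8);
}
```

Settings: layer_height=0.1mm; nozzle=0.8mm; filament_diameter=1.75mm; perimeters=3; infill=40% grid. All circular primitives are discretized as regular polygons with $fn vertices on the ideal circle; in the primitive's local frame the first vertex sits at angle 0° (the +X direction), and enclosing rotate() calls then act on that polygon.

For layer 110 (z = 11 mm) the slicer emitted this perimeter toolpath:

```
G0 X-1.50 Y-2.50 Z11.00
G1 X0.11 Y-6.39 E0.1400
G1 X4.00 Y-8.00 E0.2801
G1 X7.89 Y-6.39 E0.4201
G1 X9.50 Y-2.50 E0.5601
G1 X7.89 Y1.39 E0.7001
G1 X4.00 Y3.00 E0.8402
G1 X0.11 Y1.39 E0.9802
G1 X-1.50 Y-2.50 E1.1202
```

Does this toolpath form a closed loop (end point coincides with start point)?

Start point (G0): (-1.50, -2.50). End point (last G1): the path returns to the start — closed.

yes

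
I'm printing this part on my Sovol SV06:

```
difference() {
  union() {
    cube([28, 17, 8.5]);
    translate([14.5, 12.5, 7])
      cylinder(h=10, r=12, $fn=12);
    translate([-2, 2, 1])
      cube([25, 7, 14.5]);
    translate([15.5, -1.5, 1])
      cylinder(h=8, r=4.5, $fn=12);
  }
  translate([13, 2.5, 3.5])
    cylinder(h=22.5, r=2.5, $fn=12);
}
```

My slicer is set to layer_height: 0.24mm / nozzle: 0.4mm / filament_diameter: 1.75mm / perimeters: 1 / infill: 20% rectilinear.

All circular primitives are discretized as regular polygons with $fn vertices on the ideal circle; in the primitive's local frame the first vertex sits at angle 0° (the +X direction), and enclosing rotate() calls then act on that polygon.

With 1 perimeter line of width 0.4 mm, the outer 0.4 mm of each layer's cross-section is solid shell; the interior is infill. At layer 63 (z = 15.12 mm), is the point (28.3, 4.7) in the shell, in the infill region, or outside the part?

outside

At z = 15.12 mm: the cube is absent (z outside [0, 8.5]); the r=12 cylinder at (14.5, 12.5) gives a regular 12-gon of circumradius 12 (constant along its height); the cube at (-2, 2) is present — its section is the full 25×7 rectangle; the cylinder at (15.5, -1.5) is absent (z outside [1, 9]); Taking the union: the regions partially overlap (shared area 119.53 mm²), so overlapping operands fuse into one piece — 1 connected region; the r=2.5 cylinder at (13, 2.5) gives a regular 12-gon of circumradius 2.5 (constant along its height); Taking the first minus the rest: starting from that combined region, the r=2.5 cylinder at (13, 2.5) partially overlaps it — only the 16.37 mm² overlap (of its 18.75 mm²) is removed, clipping the outline — 1 connected region. Overall, the cross-section is a single solid region. The nearest boundary edge runs (26.50, 12.50)→(24.89, 6.50); distance from the point to it = 3.85 mm. The point is not inside any of the regions above, so it lies outside the cross-section (3.85 mm from the nearest boundary).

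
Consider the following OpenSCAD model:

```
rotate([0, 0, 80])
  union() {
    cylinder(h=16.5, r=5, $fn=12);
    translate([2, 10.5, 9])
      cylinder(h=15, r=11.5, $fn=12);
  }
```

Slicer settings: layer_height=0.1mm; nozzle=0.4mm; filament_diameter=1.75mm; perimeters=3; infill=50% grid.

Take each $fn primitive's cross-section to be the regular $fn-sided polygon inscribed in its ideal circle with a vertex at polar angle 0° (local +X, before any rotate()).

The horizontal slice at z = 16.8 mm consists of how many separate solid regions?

1

At z = 16.8 mm: the cylinder is not intersected at this z (z outside [0, 16.5]); the r=11.5 cylinder at (2, 10.5) gives a regular 12-gon of circumradius 11.5 (constant along its height); Merging all regions: only the r=11.5 cylinder at (2, 10.5) is present, so the union is just that shape — 1 connected region; (rotated 80° about Z; rotation is an isometry so areas/perimeters/island counts are preserved). The result has 1 disconnected region.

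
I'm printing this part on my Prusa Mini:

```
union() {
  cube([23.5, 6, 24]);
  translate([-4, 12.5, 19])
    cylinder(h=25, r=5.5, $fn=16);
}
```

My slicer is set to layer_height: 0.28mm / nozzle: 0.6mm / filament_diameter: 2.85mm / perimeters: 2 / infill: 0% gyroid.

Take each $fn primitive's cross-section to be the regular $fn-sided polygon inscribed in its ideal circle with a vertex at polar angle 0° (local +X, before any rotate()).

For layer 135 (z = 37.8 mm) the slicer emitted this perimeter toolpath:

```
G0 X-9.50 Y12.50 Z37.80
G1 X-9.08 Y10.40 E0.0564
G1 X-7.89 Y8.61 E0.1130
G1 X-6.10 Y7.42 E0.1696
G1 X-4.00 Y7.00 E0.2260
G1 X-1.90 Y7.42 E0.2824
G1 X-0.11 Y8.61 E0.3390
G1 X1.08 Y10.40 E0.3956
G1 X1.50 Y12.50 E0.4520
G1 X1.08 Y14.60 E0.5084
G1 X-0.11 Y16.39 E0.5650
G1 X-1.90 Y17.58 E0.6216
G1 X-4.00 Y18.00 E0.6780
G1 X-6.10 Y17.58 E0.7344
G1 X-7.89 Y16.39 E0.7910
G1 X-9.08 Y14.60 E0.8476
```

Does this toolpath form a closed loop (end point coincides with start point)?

Start point (G0): (-9.50, 12.50). End point (last G1): the path does not return to the start — open.

no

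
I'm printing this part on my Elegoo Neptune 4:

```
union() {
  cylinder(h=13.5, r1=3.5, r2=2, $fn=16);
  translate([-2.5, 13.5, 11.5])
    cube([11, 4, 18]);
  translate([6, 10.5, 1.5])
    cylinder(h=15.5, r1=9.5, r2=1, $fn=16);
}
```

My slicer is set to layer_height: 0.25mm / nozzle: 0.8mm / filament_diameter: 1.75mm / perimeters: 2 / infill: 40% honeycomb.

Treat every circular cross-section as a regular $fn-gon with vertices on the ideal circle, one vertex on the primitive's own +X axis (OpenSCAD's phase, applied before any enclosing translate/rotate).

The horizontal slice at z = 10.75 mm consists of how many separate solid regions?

2

At z = 10.75 mm: the cone: at t=0.796 of its height the radius interpolates to r₁+(r₂−r₁)t = 2.306, giving a regular 16-gon of that circumradius; the cube at (-2.5, 13.5) is not intersected at this z (z outside [11.5, 29.5]); the cone at (6, 10.5) (r1=9.5→r2=1) has section circumradius 4.427 here — a regular 16-gon; Merging all regions: the 2 present regions are separate (no shared area or edge), so areas and boundary lengths simply add and each stays a separate island — 2 connected regions. The result has 2 disconnected regions.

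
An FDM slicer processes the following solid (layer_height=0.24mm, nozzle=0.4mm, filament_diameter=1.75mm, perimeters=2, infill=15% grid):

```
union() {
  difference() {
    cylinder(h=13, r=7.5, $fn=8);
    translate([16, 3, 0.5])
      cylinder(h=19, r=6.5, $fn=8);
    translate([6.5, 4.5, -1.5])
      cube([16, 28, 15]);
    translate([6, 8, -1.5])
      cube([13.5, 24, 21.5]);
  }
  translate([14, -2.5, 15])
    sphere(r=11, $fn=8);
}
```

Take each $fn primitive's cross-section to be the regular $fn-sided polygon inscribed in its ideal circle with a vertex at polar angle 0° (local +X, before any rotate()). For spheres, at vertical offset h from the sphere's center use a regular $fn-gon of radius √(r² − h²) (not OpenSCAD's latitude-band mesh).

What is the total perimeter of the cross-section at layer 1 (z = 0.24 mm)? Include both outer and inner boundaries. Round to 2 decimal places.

45.92 mm

At z = 0.24 mm: the r=7.5 cylinder contributes a regular 8-gon of circumradius 7.5 (perimeter = 2·8·7.500·sin(180°/8) = 45.92 mm); the cylinder at (16, 3) is absent (z outside [0.5, 19.5]); the cube at (6.5, 4.5) (footprint 16×28) is included at this height (perimeter 88.00 mm); the 13.5×24 cube at (6, 8) contributes its full rectangle (perimeter 75.00 mm); After the difference (first − rest): starting from the r=7.5 cylinder, the 16×28 cube at (6.5, 4.5) misses the remaining region (no effect); the 13.5×24 cube at (6, 8) misses the remaining region (no effect) — boundary = 45.92 mm; the sphere at (14, -2.5) does not reach this height (|z−center|=14.760 > r=11); Combining (union): only that combined region is present, so the union is just that shape — boundary = 45.92 mm. Overall, the cross-section is a single solid region. Total boundary length (outer) = 45.92 mm.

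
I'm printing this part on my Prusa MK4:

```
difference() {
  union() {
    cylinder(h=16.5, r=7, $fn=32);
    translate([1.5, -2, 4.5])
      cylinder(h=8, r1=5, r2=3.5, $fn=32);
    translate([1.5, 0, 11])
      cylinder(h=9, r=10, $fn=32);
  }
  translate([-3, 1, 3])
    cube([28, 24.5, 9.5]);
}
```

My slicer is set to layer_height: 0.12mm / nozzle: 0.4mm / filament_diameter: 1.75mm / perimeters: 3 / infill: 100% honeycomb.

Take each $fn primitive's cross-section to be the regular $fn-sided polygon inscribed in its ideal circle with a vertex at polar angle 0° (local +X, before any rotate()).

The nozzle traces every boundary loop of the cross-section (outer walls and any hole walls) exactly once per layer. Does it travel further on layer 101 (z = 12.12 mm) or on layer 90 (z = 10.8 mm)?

Layer 101 (z = 12.12): the r=7 cylinder contributes a regular 32-gon of circumradius 7 (perimeter = 2·32·7.000·sin(180°/32) = 43.91 mm); the cone at (1.5, -2) contributes a regular 32-gon of circumradius 3.571 (interpolated between r1=5 and r2=3.5 at t=0.952) (perimeter = 2·32·3.571·sin(180°/32) = 22.40 mm); the cylinder at (1.5, 0): section is a regular 32-gon, circumradius r=10 (perimeter = 2·32·10.000·sin(180°/32) = 62.73 mm); Taking the union: the regions partially overlap (shared area 192.76 mm²), so the edge portions inside another operand are dropped and the merged outline is re-measured after clipping — boundary = 62.73 mm; the cube at (-3, 1) (footprint 28×24.5) is included at this height (perimeter 105.00 mm); Subtracting the remaining from the first: starting from that combined region, the 28×24.5 cube at (-3, 1) partially overlaps it — only the 106.87 mm² overlap (of its 686.00 mm²) is removed, clipping the outline — boundary = 65.65 mm. So its perimeter = 65.65 mm. Layer 90 (z = 10.8): the r=7 cylinder contributes a regular 32-gon of circumradius 7 (perimeter = 2·32·7.000·sin(180°/32) = 43.91 mm); the cone at (1.5, -2) contributes a regular 32-gon of circumradius 3.819 (interpolated between r1=5 and r2=3.5 at t=0.788) (perimeter = 2·32·3.819·sin(180°/32) = 23.96 mm); the cylinder at (1.5, 0) is not intersected at this z (z outside [11, 20]); Merging all regions: the cone at (1.5, -2) lies entirely inside the r=7 cylinder, so the union is just the r=7 cylinder — boundary = 43.91 mm; the cube at (-3, 1) (footprint 28×24.5) is included at this height (perimeter 105.00 mm); After the difference (first − rest): starting from the result so far, the 28×24.5 cube at (-3, 1) partially overlaps it — only the 48.56 mm² overlap (of its 686.00 mm²) is removed, clipping the outline — boundary = 46.03 mm. So its perimeter = 46.03 mm. Layer 101 is larger (65.65 vs 46.03 mm).

layer 101 (z = 12.12 mm)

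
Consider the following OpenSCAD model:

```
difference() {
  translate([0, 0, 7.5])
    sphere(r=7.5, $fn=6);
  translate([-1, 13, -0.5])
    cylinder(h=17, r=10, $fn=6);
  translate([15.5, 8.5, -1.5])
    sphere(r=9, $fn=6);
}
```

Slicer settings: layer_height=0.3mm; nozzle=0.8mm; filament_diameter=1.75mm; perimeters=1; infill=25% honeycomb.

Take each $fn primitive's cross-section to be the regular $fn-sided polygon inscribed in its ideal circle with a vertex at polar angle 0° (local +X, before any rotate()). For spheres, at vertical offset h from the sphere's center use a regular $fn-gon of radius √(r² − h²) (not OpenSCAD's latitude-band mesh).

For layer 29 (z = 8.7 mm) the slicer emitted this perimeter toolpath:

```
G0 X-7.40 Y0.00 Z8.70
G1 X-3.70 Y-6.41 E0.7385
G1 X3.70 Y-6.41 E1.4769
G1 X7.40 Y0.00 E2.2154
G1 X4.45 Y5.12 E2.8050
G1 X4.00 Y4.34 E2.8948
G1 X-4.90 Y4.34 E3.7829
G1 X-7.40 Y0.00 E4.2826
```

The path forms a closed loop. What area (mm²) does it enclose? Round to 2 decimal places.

Apply the shoelace formula to the sequence of (X, Y) vertices; enclosed area = 124.88 mm².

124.88 mm²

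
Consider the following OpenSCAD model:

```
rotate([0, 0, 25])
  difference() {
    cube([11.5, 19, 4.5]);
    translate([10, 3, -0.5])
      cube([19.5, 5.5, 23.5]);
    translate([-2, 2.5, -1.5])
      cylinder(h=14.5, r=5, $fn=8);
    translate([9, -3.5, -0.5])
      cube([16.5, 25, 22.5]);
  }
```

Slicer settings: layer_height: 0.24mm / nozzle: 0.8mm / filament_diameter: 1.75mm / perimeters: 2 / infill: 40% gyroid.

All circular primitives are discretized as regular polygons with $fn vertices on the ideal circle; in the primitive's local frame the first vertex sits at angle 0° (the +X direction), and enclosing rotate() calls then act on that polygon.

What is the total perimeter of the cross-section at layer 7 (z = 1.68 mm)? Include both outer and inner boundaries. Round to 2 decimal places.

At z = 1.68 mm: the 11.5×19 cube contributes its full rectangle (perimeter 61.00 mm); the cube at (10, 3) (footprint 19.5×5.5) is included at this height (perimeter 50.00 mm); the cylinder at (-2, 2.5): section is a regular 8-gon, circumradius r=5 (perimeter = 2·8·5.000·sin(180°/8) = 30.61 mm); the 16.5×25 cube at (9, -3.5) contributes its full rectangle (perimeter 83.00 mm); Taking the first minus the rest: starting from the 11.5×19 cube, the 19.5×5.5 cube at (10, 3) partially overlaps it — only the 8.25 mm² overlap (of its 107.25 mm²) is removed, clipping the outline; the r=5 cylinder at (-2, 2.5) partially overlaps it — only the 14.71 mm² overlap (of its 70.71 mm²) is removed, clipping the outline; the 16.5×25 cube at (9, -3.5) partially overlaps it — only the 39.25 mm² overlap (of its 412.50 mm²) is removed, clipping the outline — boundary = 55.56 mm; (rotated 25° about Z; rotation is an isometry so areas/perimeters/island counts are preserved). Overall, the cross-section is a single solid region. Total boundary length (outer) = 55.56 mm.

55.56 mm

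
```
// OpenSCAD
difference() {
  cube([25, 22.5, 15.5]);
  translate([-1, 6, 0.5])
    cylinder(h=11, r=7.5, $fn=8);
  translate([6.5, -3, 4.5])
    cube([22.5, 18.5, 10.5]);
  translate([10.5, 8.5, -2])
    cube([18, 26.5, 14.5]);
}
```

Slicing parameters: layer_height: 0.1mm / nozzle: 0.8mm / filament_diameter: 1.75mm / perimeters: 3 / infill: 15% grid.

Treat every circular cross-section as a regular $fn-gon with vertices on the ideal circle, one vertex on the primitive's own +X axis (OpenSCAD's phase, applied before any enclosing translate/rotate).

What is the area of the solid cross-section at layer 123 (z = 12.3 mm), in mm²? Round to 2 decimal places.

174.25 mm²

At z = 12.3 mm: the cube is present — its section is the full 25×22.5 rectangle (area 562.50 mm²); the cylinder at (-1, 6) does not reach this height (z outside [0.5, 11.5]); the cube at (6.5, -3) is present — its section is the full 22.5×18.5 rectangle (area 416.25 mm²); the cube at (10.5, 8.5) (footprint 18×26.5) is included at this height (area 477.00 mm²); Subtracting the remaining from the first: starting from the 25×22.5 cube (562.50 mm²), the 22.5×18.5 cube at (6.5, -3) partially overlaps it — only the 286.75 mm² overlap (of its 416.25 mm²) is removed, clipping the outline; the 18×26.5 cube at (10.5, 8.5) partially overlaps it — only the 101.50 mm² overlap (of its 477.00 mm²) is removed, clipping the outline — area = 174.25 mm². Overall, the cross-section is a single solid region. Net area = 174.25 mm².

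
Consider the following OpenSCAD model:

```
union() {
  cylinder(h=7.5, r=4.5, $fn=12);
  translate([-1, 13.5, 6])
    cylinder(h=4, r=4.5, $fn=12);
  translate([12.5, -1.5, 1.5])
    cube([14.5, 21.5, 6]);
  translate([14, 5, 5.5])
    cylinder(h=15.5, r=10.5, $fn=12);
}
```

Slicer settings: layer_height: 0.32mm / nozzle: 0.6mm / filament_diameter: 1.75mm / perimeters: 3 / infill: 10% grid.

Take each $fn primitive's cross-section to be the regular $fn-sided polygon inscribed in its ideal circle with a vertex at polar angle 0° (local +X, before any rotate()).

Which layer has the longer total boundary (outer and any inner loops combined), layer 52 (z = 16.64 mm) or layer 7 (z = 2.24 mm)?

Layer 52 (z = 16.64): the cylinder does not reach this height (z outside [0, 7.5]); the cylinder at (-1, 13.5) is absent (z outside [6, 10]); the cube at (12.5, -1.5) is absent (z outside [1.5, 7.5]); the cylinder at (14, 5): section is a regular 12-gon, circumradius r=10.5 (perimeter = 2·12·10.500·sin(180°/12) = 65.22 mm); Taking the union: only the r=10.5 cylinder at (14, 5) is present, so the union is just that shape — boundary = 65.22 mm. So its perimeter = 65.22 mm. Layer 7 (z = 2.24): the cylinder: section is a regular 12-gon, circumradius r=4.5 (perimeter = 2·12·4.500·sin(180°/12) = 27.95 mm); the cylinder at (-1, 13.5) is not intersected at this z (z outside [6, 10]); the 14.5×21.5 cube at (12.5, -1.5) contributes its full rectangle (perimeter 72.00 mm); the cylinder at (14, 5) is not intersected at this z (z outside [5.5, 21]); Combining (union): the 2 present regions are separate (no shared area or edge), so areas and boundary lengths simply add and each stays a separate island — boundary = 99.95 mm. So its perimeter = 99.95 mm. Layer 7 is larger (99.95 vs 65.22 mm).

layer 7 (z = 2.24 mm)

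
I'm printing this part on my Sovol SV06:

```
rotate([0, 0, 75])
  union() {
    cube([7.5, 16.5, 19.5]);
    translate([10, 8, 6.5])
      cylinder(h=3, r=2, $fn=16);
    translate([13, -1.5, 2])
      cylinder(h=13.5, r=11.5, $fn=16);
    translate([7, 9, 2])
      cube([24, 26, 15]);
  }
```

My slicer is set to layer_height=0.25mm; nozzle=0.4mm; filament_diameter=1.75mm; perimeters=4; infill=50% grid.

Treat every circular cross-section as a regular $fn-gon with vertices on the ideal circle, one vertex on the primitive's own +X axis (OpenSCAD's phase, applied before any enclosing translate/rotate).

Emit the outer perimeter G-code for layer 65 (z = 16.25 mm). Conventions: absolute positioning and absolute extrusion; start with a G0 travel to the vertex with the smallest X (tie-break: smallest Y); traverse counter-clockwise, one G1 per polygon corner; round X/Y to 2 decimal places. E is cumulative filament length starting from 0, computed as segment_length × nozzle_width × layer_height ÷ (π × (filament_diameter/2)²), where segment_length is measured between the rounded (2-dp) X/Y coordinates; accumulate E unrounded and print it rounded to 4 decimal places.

At z = 16.25 mm: the cube (footprint 7.5×16.5) is included at this height; the cylinder at (10, 8) is absent (z outside [6.5, 9.5]); the cylinder at (13, -1.5) does not reach this height (z outside [2, 15.5]); the 24×26 cube at (7, 9) contributes its full rectangle; Taking the union: the regions partially overlap (shared area 3.75 mm²), so overlapping operands fuse into one piece — 1 connected region; (rotated 75° about Z; rotation is an isometry so areas/perimeters/island counts are preserved). The outline is a single polygon with 8 vertices. Extrusion per mm of travel: 0.4 × 0.25 / (π × 0.875²) = 0.041575. Accumulating E over each segment gives final E = 5.4875.

G0 X-32.00 Y15.82 Z16.25
G1 X-14.13 Y11.03 E0.7692
G1 X-15.94 Y4.27 E1.0601
G1 X0.00 Y0.00 E1.7462
G1 X1.94 Y7.24 E2.0578
G1 X-6.75 Y9.57 E2.4319
G1 X-0.67 Y32.27 E3.4089
G1 X-25.78 Y39.00 E4.4897
G1 X-32.00 Y15.82 E5.4875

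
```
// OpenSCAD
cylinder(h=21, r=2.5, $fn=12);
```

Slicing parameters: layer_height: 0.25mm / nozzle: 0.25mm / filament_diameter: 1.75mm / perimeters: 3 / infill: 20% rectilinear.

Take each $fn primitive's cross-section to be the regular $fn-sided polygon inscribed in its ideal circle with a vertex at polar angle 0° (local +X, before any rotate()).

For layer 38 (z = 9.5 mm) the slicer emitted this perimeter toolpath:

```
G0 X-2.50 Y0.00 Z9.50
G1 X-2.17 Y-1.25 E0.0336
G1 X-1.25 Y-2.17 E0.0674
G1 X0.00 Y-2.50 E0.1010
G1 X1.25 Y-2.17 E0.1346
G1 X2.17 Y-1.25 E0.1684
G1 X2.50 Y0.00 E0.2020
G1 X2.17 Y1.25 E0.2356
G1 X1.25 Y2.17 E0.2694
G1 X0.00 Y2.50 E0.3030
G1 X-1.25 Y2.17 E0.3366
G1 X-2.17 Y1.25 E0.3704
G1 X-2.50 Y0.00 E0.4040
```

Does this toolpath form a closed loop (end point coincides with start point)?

Start point (G0): (-2.50, 0.00). End point (last G1): the path returns to the start — closed.

yes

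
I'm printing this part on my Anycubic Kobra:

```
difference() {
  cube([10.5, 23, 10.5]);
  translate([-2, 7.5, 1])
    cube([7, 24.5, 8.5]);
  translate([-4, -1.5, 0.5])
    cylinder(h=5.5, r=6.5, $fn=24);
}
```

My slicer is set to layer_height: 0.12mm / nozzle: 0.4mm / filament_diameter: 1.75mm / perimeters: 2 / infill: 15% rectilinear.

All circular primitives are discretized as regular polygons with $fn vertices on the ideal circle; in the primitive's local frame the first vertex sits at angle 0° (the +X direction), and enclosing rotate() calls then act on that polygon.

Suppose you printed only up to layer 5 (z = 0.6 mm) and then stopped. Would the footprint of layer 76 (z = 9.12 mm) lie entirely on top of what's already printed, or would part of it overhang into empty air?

part overhangs

Compare the two slices. At z = 0.6: the cube is present — its section is the full 10.5×23 rectangle (area 241.50 mm²); the cube at (-2, 7.5) is not intersected at this z (z outside [1, 9.5]); the cylinder at (-4, -1.5): section is a regular 24-gon, circumradius r=6.5 (area = (24/2)·6.500²·sin(360°/24) = 131.22 mm²); Taking the first minus the rest: starting from the 10.5×23 cube (241.50 mm²), the r=6.5 cylinder at (-4, -1.5) partially overlaps it — only the 5.11 mm² overlap (of its 131.22 mm²) is removed, clipping the outline — area = 236.39 mm². At z = 9.12: the 10.5×23 cube contributes its full rectangle (area 241.50 mm²); the 7×24.5 cube at (-2, 7.5) contributes its full rectangle (area 171.50 mm²); the cylinder at (-4, -1.5) is not intersected at this z (z outside [0.5, 6]); After the difference (first − rest): starting from the 10.5×23 cube (241.50 mm²), the 7×24.5 cube at (-2, 7.5) partially overlaps it — only the 77.50 mm² overlap (of its 171.50 mm²) is removed, clipping the outline — area = 164.00 mm². Checking containment: at z = 9.12 the cross-section extends beyond the z = 0.6 cross-section by about 5.11 mm².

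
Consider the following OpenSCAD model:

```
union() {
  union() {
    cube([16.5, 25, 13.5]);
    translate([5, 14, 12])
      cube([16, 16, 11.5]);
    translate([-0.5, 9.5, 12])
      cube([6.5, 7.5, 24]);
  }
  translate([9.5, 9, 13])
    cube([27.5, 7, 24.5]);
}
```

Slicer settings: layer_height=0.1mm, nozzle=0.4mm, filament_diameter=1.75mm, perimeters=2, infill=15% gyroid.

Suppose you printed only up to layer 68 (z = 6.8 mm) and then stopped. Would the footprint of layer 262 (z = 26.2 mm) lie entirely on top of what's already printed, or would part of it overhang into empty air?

part overhangs

Compare the two slices. At z = 6.8: the cube is present — its section is the full 16.5×25 rectangle (area 412.50 mm²); the cube at (5, 14) is not intersected at this z (z outside [12, 23.5]); the cube at (-0.5, 9.5) does not reach this height (z outside [12, 36]); Merging all regions: only the 16.5×25 cube is present, so the union is just that shape — area = 412.50 mm²; the cube at (9.5, 9) is not intersected at this z (z outside [13, 37.5]); Taking the union: only that combined region is present, so the union is just that shape — area = 412.50 mm². At z = 26.2: the cube is not intersected at this z (z outside [0, 13.5]); the cube at (5, 14) is absent (z outside [12, 23.5]); the cube at (-0.5, 9.5) (footprint 6.5×7.5) is included at this height (area 48.75 mm²); Combining (union): only the 6.5×7.5 cube at (-0.5, 9.5) is present, so the union is just that shape — area = 48.75 mm²; the cube at (9.5, 9) is present — its section is the full 27.5×7 rectangle (area 192.50 mm²); Taking the union: the 2 present regions are separate (no shared area or edge), so areas and boundary lengths simply add and each stays a separate island — area = 241.25 mm². Checking containment: at z = 26.2 the cross-section extends beyond the z = 6.8 cross-section by about 147.25 mm².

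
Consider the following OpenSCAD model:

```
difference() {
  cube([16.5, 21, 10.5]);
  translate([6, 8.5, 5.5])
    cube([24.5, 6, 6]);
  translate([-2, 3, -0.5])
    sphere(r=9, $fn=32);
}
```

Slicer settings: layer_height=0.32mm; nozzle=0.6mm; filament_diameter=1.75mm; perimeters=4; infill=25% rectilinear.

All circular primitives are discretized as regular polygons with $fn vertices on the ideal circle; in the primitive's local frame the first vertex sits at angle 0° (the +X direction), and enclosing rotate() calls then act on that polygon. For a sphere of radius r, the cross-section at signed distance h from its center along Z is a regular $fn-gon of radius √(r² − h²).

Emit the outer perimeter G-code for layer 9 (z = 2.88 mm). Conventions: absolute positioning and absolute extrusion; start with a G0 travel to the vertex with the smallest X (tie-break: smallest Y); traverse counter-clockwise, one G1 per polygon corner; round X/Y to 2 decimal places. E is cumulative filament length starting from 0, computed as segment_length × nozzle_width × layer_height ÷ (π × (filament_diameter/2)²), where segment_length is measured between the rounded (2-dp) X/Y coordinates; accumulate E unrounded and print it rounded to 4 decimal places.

G0 X0.00 Y11.07 Z2.88
G1 X1.19 Y10.71 E0.0992
G1 X2.63 Y9.94 E0.2296
G1 X3.90 Y8.90 E0.3606
G1 X4.94 Y7.63 E0.4917
G1 X5.71 Y6.19 E0.6220
G1 X6.18 Y4.63 E0.7521
G1 X6.34 Y3.00 E0.8828
G1 X6.18 Y1.37 E1.0135
G1 X5.76 Y0.00 E1.1279
G1 X16.50 Y0.00 E1.9852
G1 X16.50 Y21.00 E3.6615
G1 X0.00 Y21.00 E4.9786
G1 X0.00 Y11.07 E5.7713

At z = 2.88 mm: the cube is present — its section is the full 16.5×21 rectangle; the cube at (6, 8.5) does not reach this height (z outside [5.5, 11.5]); the r=9 sphere at (-2, 3) contributes a regular 32-gon of circumradius √(9²−3.38²) = 8.341; After the difference (first − rest): starting from the 16.5×21 cube, the r=9 sphere at (-2, 3) partially overlaps it — only the 56.21 mm² overlap (of its 217.18 mm²) is removed, clipping the outline — 1 connected region. The outline is a single polygon with 13 vertices. Extrusion per mm of travel: 0.6 × 0.32 / (π × 0.875²) = 0.079824. Accumulating E over each segment gives final E = 5.7713.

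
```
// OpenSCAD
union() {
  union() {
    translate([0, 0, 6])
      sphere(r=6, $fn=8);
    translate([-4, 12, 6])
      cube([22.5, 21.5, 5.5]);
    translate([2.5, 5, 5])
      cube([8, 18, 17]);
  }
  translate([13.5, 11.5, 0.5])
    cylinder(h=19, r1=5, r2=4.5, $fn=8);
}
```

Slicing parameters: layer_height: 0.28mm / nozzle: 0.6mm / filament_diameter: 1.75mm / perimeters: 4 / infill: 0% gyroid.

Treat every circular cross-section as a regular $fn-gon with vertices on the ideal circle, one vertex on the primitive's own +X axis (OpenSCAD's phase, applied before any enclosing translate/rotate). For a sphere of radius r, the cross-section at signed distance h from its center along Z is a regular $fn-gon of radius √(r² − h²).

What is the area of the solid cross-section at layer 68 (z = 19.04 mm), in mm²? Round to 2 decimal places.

196.14 mm²

At z = 19.04 mm: the sphere does not reach this height (|z−center|=13.040 > r=6); the cube at (-4, 12) is not intersected at this z (z outside [6, 11.5]); the cube at (2.5, 5) (footprint 8×18) is included at this height (area 144.00 mm²); Merging all regions: only the 8×18 cube at (2.5, 5) is present, so the union is just that shape — area = 144.00 mm²; the cone at (13.5, 11.5) contributes a regular 8-gon of circumradius 4.512 (interpolated between r1=5 and r2=4.5 at t=0.976) (area = (8/2)·4.512²·sin(360°/8) = 57.58 mm²); Taking the union: the regions partially overlap — summed areas 201.58 mm² minus the doubly-counted overlap 5.45 mm² gives 196.14 mm² — area = 196.14 mm². Overall, the cross-section is a single solid region. Net area = 196.14 mm².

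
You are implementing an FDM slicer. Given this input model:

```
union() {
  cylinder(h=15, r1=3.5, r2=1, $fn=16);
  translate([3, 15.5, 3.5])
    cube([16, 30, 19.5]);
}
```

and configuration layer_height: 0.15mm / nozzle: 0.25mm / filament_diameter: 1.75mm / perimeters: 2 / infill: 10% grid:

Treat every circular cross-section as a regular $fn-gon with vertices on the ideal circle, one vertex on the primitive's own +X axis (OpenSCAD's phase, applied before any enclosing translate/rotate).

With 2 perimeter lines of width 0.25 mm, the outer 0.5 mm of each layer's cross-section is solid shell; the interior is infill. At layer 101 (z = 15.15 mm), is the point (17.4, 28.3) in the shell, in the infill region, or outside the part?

infill

At z = 15.15 mm: the cone is not intersected at this z (z outside [0, 15]); the cube at (3, 15.5) is present — its section is the full 16×30 rectangle; Taking the union: only the 16×30 cube at (3, 15.5) is present, so the union is just that shape — 1 connected region. Overall, the cross-section is a single solid region. The nearest boundary edge runs (19.00, 15.50)→(19.00, 45.50); distance from the point to it = 1.60 mm. The point is inside the cross-section and 1.60 mm from the nearest boundary — more than the 0.5 mm shell width (2 × 0.25), so it's in the infill interior.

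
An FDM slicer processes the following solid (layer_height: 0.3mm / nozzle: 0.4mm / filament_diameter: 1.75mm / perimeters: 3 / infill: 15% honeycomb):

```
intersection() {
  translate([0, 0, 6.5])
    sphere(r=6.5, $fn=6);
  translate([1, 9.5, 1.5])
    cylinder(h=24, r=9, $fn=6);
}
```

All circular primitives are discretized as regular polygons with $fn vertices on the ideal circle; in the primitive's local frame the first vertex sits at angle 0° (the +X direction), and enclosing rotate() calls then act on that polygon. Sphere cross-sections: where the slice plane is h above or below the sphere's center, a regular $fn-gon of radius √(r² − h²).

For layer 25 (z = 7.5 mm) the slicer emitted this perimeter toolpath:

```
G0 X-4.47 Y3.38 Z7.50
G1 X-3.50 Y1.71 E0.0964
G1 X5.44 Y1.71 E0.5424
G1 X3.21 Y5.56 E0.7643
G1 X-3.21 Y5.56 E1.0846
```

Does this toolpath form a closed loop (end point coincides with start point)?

no

Start point (G0): (-4.47, 3.38). End point (last G1): the path does not return to the start — open.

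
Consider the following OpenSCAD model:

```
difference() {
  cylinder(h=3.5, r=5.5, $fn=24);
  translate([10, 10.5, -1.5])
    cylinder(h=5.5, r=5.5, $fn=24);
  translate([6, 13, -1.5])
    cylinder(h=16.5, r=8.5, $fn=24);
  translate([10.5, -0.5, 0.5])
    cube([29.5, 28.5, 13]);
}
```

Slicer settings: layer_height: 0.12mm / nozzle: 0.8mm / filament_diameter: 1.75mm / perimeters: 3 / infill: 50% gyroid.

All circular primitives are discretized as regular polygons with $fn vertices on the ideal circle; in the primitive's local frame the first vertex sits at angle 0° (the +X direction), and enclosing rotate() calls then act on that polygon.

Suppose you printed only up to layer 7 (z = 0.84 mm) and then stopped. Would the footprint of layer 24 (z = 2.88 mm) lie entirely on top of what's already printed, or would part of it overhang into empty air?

entirely on top

Compare the two slices. At z = 0.84: the cylinder: section is a regular 24-gon, circumradius r=5.5 (area = (24/2)·5.500²·sin(360°/24) = 93.95 mm²); the cylinder at (10, 10.5): section is a regular 24-gon, circumradius r=5.5 (area = (24/2)·5.500²·sin(360°/24) = 93.95 mm²); the cylinder at (6, 13): section is a regular 24-gon, circumradius r=8.5 (area = (24/2)·8.500²·sin(360°/24) = 224.40 mm²); the cube at (10.5, -0.5) (footprint 29.5×28.5) is included at this height (area 840.75 mm²); Taking the first minus the rest: starting from the r=5.5 cylinder (93.95 mm²), the r=5.5 cylinder at (10, 10.5) misses the remaining region (no effect); the r=8.5 cylinder at (6, 13) misses the remaining region (no effect); the 29.5×28.5 cube at (10.5, -0.5) misses the remaining region (no effect) — area = 93.95 mm². At z = 2.88: the r=5.5 cylinder contributes a regular 24-gon of circumradius 5.5 (area = (24/2)·5.500²·sin(360°/24) = 93.95 mm²); the cylinder at (10, 10.5): section is a regular 24-gon, circumradius r=5.5 (area = (24/2)·5.500²·sin(360°/24) = 93.95 mm²); the cylinder at (6, 13): section is a regular 24-gon, circumradius r=8.5 (area = (24/2)·8.500²·sin(360°/24) = 224.40 mm²); the cube at (10.5, -0.5) (footprint 29.5×28.5) is included at this height (area 840.75 mm²); After the difference (first − rest): starting from the r=5.5 cylinder (93.95 mm²), the r=5.5 cylinder at (10, 10.5) misses the remaining region (no effect); the r=8.5 cylinder at (6, 13) misses the remaining region (no effect); the 29.5×28.5 cube at (10.5, -0.5) misses the remaining region (no effect) — area = 93.95 mm². Checking containment: the cross-section at z = 2.88 is a subset of the cross-section at z = 0.84.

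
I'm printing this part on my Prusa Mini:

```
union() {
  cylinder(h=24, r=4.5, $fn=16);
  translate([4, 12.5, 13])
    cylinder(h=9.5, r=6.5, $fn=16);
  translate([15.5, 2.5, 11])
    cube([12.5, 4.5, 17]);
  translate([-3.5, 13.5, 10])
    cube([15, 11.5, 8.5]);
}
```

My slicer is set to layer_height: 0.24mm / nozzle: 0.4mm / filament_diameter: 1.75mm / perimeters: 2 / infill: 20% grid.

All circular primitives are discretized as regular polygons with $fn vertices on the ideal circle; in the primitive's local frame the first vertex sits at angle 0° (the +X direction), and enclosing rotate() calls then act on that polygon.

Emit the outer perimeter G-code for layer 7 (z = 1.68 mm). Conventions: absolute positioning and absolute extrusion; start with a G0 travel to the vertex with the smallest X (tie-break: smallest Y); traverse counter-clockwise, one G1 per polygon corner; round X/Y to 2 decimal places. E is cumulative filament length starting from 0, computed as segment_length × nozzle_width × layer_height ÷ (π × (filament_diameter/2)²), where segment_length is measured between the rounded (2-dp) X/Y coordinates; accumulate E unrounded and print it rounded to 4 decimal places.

G0 X-4.50 Y0.00 Z1.68
G1 X-4.16 Y-1.72 E0.0700
G1 X-3.18 Y-3.18 E0.1402
G1 X-1.72 Y-4.16 E0.2103
G1 X0.00 Y-4.50 E0.2803
G1 X1.72 Y-4.16 E0.3503
G1 X3.18 Y-3.18 E0.4205
G1 X4.16 Y-1.72 E0.4907
G1 X4.50 Y0.00 E0.5606
G1 X4.16 Y1.72 E0.6306
G1 X3.18 Y3.18 E0.7008
G1 X1.72 Y4.16 E0.7710
G1 X0.00 Y4.50 E0.8410
G1 X-1.72 Y4.16 E0.9109
G1 X-3.18 Y3.18 E0.9811
G1 X-4.16 Y1.72 E1.0513
G1 X-4.50 Y0.00 E1.1213

At z = 1.68 mm: the r=4.5 cylinder gives a regular 16-gon of circumradius 4.5 (constant along its height); the cylinder at (4, 12.5) is not intersected at this z (z outside [13, 22.5]); the cube at (15.5, 2.5) is not intersected at this z (z outside [11, 28]); the cube at (-3.5, 13.5) is not intersected at this z (z outside [10, 18.5]); Taking the union: only the r=4.5 cylinder is present, so the union is just that shape — 1 connected region. The outline is a single polygon with 16 vertices. Extrusion per mm of travel: 0.4 × 0.24 / (π × 0.875²) = 0.039912. Accumulating E over each segment gives final E = 1.1213.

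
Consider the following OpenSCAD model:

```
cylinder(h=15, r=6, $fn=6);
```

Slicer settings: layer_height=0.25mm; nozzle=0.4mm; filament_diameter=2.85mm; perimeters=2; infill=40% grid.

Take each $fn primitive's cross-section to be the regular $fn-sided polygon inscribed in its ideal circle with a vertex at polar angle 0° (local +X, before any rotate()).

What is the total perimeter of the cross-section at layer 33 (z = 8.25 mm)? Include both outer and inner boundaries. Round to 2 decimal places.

At z = 8.25 mm: the r=6 cylinder contributes a regular 6-gon of circumradius 6 (perimeter = 2·6·6.000·sin(180°/6) = 36.00 mm). Overall, the cross-section is a single solid region. Total boundary length (outer) = 36.00 mm.

36.00 mm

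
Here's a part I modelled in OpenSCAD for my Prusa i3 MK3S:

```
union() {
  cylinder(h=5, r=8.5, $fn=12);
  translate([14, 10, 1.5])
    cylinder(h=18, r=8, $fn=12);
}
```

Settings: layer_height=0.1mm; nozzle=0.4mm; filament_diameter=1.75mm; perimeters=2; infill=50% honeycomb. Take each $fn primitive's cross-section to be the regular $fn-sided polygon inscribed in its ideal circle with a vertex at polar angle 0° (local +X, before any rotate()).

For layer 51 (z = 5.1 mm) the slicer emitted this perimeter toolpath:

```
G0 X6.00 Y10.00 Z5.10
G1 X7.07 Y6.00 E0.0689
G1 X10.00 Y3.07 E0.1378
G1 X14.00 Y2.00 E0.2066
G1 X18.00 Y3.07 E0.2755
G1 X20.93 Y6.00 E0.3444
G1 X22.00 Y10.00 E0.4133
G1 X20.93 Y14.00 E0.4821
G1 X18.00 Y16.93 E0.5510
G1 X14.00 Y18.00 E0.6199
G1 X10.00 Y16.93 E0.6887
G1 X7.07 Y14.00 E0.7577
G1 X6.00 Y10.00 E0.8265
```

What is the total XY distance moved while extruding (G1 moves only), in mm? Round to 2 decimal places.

49.70 mm

Sum the Euclidean lengths of each G1 segment: total = 49.70 mm.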